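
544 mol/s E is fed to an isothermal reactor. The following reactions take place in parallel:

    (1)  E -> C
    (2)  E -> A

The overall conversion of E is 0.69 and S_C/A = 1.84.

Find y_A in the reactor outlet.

0.243

Conversion of E: E consumed = 0.69 × 544 = 375.4 mol/s = 1ξ₁ + 1ξ₂.
Selectivity: 1ξ₁ / (1ξ₂) = 1.84 → ξ₁ = 1.84 ξ₂.
Substitute: (1·1.84 + 1) ξ₂ = 375.4 → ξ₂ = 132.2 mol/s, ξ₁ = 243.2 mol/s.
Outlet amounts (n = n₀ + Σ ν·ξ):
  E: 544 − 1(243.2) − 1(132.2) = 168.6
  C: 0 + 1(243.2) = 243.2
  A: 0 + 1(132.2) = 132.2
Total out = 544 mol/s; y_A = 132.2 / 544 = 0.243.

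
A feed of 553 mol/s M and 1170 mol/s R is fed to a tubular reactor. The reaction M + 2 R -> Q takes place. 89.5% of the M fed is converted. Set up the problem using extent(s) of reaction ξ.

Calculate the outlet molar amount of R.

M reacted = 0.895 × 553 = 494.9 mol/s; ν_M = −1, so ξ = 494.9/1 = 494.9 mol/s.
Outlet amounts (n = n₀ + ν ξ):
  M: 553 − 1(494.9) = 58.06
  R: 1170 − 2(494.9) = 180.1
  Q: 0 + 1(494.9) = 494.9

180 mol/s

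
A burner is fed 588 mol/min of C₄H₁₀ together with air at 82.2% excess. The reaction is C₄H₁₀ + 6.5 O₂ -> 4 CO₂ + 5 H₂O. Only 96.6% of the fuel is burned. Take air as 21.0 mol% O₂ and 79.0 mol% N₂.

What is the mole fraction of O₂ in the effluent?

0.0946

Stoichiometric O₂ = 6.5 × 588 = 3822 mol/min; O₂ fed = 3822 × 1.822 = 6964 mol/min.
N₂ fed = 6964 × 79/21 = 26200 mol/min.
Fuel reacted = 0.966 × 588 → ξ = 568 mol/min.
Outlet (n = n₀ + ν ξ):
  C₄H₁₀: 588 − 1(568) = 19.99
  O₂: 6964 − 6.5(568) = 3272
  N₂: 26200 (inert)
  CO₂: 0 + 4(568) = 2272
  H₂O: 0 + 5(568) = 2840
Total out = 34600 mol/min; y_O₂ = 3272 / 34600 = 0.09455.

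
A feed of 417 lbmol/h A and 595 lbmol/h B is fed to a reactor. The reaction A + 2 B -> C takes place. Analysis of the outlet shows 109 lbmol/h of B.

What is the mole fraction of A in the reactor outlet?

For B: n = n₀ − 2ξ → 109 = 595 − 2ξ, giving ξ = 243 lbmol/h.
Outlet amounts (n = n₀ + ν ξ):
  A: 417 − 1(243) = 174
  B: 595 − 2(243) = 109
  C: 0 + 1(243) = 243
Total out = 526 lbmol/h; y_A = 174 / 526 = 0.3308.

0.331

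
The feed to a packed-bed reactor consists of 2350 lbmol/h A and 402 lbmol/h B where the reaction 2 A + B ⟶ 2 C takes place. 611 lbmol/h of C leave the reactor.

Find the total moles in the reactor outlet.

2450 lbmol/h

For C: n = n₀ + 2ξ → 611 = 0 + 2ξ, giving ξ = 305.5 lbmol/h.
Outlet amounts (n = n₀ + ν ξ):
  A: 2350 − 2(305.5) = 1739
  B: 402 − 1(305.5) = 96.5
  C: 0 + 2(305.5) = 611
Total out = 1739 + 96.5 + 611 = 2446 lbmol/h.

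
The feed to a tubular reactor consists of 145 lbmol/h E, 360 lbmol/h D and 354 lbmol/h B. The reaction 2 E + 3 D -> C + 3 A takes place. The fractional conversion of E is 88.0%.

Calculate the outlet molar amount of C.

63.8 lbmol/h

E reacted = 0.88 × 145 = 127.6 lbmol/h; ν_E = −2, so ξ = 127.6/2 = 63.8 lbmol/h.
Outlet amounts (n = n₀ + ν ξ):
  E: 145 − 2(63.8) = 17.4
  D: 360 − 3(63.8) = 168.6
  C: 0 + 1(63.8) = 63.8
  A: 0 + 3(63.8) = 191.4
  B: 354 (inert)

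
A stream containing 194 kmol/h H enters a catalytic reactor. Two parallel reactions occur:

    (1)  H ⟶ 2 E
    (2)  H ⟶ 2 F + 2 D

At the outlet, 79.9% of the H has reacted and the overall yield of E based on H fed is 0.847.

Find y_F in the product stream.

0.295

Yield of E: 2ξ₁ / 194 = 0.847 → ξ₁ = 82.16 kmol/h.
Conversion of H: 1ξ₁ + 1ξ₂ = 0.799 × 194 = 155 → ξ₂ = 72.85 kmol/h.
Outlet amounts (n = n₀ + Σ ν·ξ):
  H: 194 − 1(82.16) − 1(72.85) = 38.99
  E: 0 + 2(82.16) = 164.3
  F: 0 + 2(72.85) = 145.7
  D: 0 + 2(72.85) = 145.7
Total out = 494.7 kmol/h; y_F = 145.7 / 494.7 = 0.2945.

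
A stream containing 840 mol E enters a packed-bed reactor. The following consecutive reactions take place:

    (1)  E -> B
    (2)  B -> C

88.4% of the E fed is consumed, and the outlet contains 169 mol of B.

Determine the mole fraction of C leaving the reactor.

0.683

Conversion of E: E consumed = 1ξ₁ = 0.884 × 840 → ξ₁ = 742.6 mol.
B balance: n_B = 0 + 1ξ₁ − 1ξ₂ = 169 → ξ₂ = (1·742.6 − 169)/1 = 573.6 mol.
Outlet amounts (n = n₀ + Σ ν·ξ):
  E: 840 − 1(742.6) = 97.44
  B: 0 + 1(742.6) − 1(573.6) = 169
  C: 0 + 1(573.6) = 573.6
Total out = 840 mol; y_C = 573.6 / 840 = 0.6828.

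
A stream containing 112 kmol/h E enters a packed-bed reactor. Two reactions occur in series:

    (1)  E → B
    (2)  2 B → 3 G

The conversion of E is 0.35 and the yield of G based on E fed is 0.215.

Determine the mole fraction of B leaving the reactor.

Conversion of E: E consumed = 1ξ₁ = 0.35 × 112 → ξ₁ = 39.2 kmol/h.
Yield of G: 3ξ₂ / 112 = 0.215 → ξ₂ = 8.027 kmol/h.
Outlet amounts (n = n₀ + Σ ν·ξ):
  E: 112 − 1(39.2) = 72.8
  B: 0 + 1(39.2) − 2(8.027) = 23.15
  G: 0 + 3(8.027) = 24.08
Total out = 120 kmol/h; y_B = 23.15 / 120 = 0.1928.

0.193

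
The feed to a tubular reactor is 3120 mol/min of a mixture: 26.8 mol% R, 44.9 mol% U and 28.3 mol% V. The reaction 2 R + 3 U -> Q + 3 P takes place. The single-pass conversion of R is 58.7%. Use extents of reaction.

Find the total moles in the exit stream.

2870 mol/min

R reacted = 0.587 × 836.2 = 490.8 mol/min; ν_R = −2, so ξ = 490.8/2 = 245.4 mol/min.
Outlet amounts (n = n₀ + ν ξ):
  R: 836.2 − 2(245.4) = 345.3
  U: 1401 − 3(245.4) = 664.6
  Q: 0 + 1(245.4) = 245.4
  P: 0 + 3(245.4) = 736.2
  V: 883 (inert)
Total out = 345.3 + 664.6 + 245.4 + 736.2 + 883 = 2875 mol/min.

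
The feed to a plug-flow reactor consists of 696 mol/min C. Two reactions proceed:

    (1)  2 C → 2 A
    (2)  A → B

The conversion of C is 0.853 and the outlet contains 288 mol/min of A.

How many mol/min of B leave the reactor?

306 mol/min

Conversion of C: C consumed = 2ξ₁ = 0.853 × 696 → ξ₁ = 296.8 mol/min.
A balance: n_A = 0 + 2ξ₁ − 1ξ₂ = 288 → ξ₂ = (2·296.8 − 288)/1 = 305.7 mol/min.
Outlet amounts (n = n₀ + Σ ν·ξ):
  C: 696 − 2(296.8) = 102.3
  A: 0 + 2(296.8) − 1(305.7) = 288
  B: 0 + 1(305.7) = 305.7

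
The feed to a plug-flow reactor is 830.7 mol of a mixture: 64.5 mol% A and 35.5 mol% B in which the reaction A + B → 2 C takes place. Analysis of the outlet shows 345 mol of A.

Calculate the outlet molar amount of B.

104 mol

For A: n = n₀ − 1ξ → 345 = 535.8 − 1ξ, giving ξ = 190.8 mol.
Outlet amounts (n = n₀ + ν ξ):
  A: 535.8 − 1(190.8) = 345
  B: 294.9 − 1(190.8) = 104.1
  C: 0 + 2(190.8) = 381.6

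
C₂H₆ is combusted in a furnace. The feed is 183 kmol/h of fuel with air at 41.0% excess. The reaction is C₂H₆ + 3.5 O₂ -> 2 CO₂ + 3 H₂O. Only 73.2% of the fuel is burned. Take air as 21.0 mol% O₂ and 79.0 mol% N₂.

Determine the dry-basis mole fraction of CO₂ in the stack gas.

Stoichiometric O₂ = 3.5 × 183 = 640.5 kmol/h; O₂ fed = 640.5 × 1.410 = 903.1 kmol/h.
N₂ fed = 903.1 × 79/21 = 3397 kmol/h.
Fuel reacted = 0.732 × 183 → ξ = 134 kmol/h.
Outlet (n = n₀ + ν ξ):
  C₂H₆: 183 − 1(134) = 49.04
  O₂: 903.1 − 3.5(134) = 434.3
  N₂: 3397 (inert)
  CO₂: 0 + 2(134) = 267.9
  H₂O: 0 + 3(134) = 401.9
Dry total = 4149 kmol/h; y_CO₂ (dry) = 267.9 / 4149 = 0.06458.

0.0646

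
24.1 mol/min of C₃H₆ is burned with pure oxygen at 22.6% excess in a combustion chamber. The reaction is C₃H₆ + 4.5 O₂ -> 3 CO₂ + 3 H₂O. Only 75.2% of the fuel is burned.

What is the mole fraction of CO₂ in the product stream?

0.327

Stoichiometric O₂ = 4.5 × 24.1 = 108.5 mol/min; O₂ fed = 108.5 × 1.226 = 133 mol/min.
Fuel reacted = 0.752 × 24.1 → ξ = 18.12 mol/min.
Outlet (n = n₀ + ν ξ):
  C₃H₆: 24.1 − 1(18.12) = 5.977
  O₂: 133 − 4.5(18.12) = 51.41
  CO₂: 0 + 3(18.12) = 54.37
  H₂O: 0 + 3(18.12) = 54.37
Total out = 166.1 mol/min; y_CO₂ = 54.37 / 166.1 = 0.3273.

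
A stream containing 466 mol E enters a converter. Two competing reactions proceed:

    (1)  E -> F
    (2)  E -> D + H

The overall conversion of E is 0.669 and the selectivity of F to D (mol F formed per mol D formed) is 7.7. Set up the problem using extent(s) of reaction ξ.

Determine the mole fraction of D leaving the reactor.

Conversion of E: E consumed = 0.669 × 466 = 311.8 mol = 1ξ₁ + 1ξ₂.
Selectivity: 1ξ₁ / (1ξ₂) = 7.7 → ξ₁ = 7.7 ξ₂.
Substitute: (1·7.7 + 1) ξ₂ = 311.8 → ξ₂ = 35.83 mol, ξ₁ = 275.9 mol.
Outlet amounts (n = n₀ + Σ ν·ξ):
  E: 466 − 1(275.9) − 1(35.83) = 154.2
  F: 0 + 1(275.9) = 275.9
  D: 0 + 1(35.83) = 35.83
  H: 0 + 1(35.83) = 35.83
Total out = 501.8 mol; y_D = 35.83 / 501.8 = 0.07141.

0.0714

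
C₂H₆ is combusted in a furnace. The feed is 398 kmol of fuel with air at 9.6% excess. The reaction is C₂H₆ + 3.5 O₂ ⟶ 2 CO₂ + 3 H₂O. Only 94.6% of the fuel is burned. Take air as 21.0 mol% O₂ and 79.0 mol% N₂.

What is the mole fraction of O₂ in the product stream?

0.0266

Stoichiometric O₂ = 3.5 × 398 = 1393 kmol; O₂ fed = 1393 × 1.096 = 1527 kmol.
N₂ fed = 1527 × 79/21 = 5743 kmol.
Fuel reacted = 0.946 × 398 → ξ = 376.5 kmol.
Outlet (n = n₀ + ν ξ):
  C₂H₆: 398 − 1(376.5) = 21.49
  O₂: 1527 − 3.5(376.5) = 209
  N₂: 5743 (inert)
  CO₂: 0 + 2(376.5) = 753
  H₂O: 0 + 3(376.5) = 1130
Total out = 7856 kmol; y_O₂ = 209 / 7856 = 0.0266.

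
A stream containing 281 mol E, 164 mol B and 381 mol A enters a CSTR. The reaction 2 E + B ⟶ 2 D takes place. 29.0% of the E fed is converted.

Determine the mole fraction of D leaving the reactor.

0.104

E reacted = 0.29 × 281 = 81.49 mol; ν_E = −2, so ξ = 81.49/2 = 40.74 mol.
Outlet amounts (n = n₀ + ν ξ):
  E: 281 − 2(40.74) = 199.5
  B: 164 − 1(40.74) = 123.3
  D: 0 + 2(40.74) = 81.49
  A: 381 (inert)
Total out = 785.3 mol; y_D = 81.49 / 785.3 = 0.1038.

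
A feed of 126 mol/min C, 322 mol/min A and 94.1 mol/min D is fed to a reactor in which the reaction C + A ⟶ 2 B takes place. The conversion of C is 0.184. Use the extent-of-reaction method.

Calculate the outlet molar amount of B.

C reacted = 0.184 × 126 = 23.18 mol/min; ν_C = −1, so ξ = 23.18/1 = 23.18 mol/min.
Outlet amounts (n = n₀ + ν ξ):
  C: 126 − 1(23.18) = 102.8
  A: 322 − 1(23.18) = 298.8
  B: 0 + 2(23.18) = 46.37
  D: 94.1 (inert)

46.4 mol/min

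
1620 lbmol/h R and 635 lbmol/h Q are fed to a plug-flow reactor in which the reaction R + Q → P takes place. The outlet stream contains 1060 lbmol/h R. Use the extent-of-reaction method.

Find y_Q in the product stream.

For R: n = n₀ − 1ξ → 1060 = 1620 − 1ξ, giving ξ = 560 lbmol/h.
Outlet amounts (n = n₀ + ν ξ):
  R: 1620 − 1(560) = 1060
  Q: 635 − 1(560) = 75
  P: 0 + 1(560) = 560
Total out = 1695 lbmol/h; y_Q = 75 / 1695 = 0.04425.

0.0442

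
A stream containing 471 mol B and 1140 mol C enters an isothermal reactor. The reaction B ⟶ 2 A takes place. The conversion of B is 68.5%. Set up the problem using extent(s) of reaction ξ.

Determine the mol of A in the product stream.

645 mol

B reacted = 0.685 × 471 = 322.6 mol; ν_B = −1, so ξ = 322.6/1 = 322.6 mol.
Outlet amounts (n = n₀ + ν ξ):
  B: 471 − 1(322.6) = 148.4
  A: 0 + 2(322.6) = 645.3
  C: 1140 (inert)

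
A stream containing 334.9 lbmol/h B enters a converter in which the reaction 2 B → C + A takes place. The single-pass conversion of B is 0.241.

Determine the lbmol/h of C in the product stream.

B reacted = 0.241 × 334.9 = 80.71 lbmol/h; ν_B = −2, so ξ = 80.71/2 = 40.36 lbmol/h.
Outlet amounts (n = n₀ + ν ξ):
  B: 334.9 − 2(40.36) = 254.2
  C: 0 + 1(40.36) = 40.36
  A: 0 + 1(40.36) = 40.36

40.4 lbmol/h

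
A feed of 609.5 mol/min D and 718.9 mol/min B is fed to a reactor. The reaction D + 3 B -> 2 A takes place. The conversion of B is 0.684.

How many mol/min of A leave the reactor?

328 mol/min

B reacted = 0.684 × 718.9 = 491.7 mol/min; ν_B = −3, so ξ = 491.7/3 = 163.9 mol/min.
Outlet amounts (n = n₀ + ν ξ):
  D: 609.5 − 1(163.9) = 445.6
  B: 718.9 − 3(163.9) = 227.2
  A: 0 + 2(163.9) = 327.8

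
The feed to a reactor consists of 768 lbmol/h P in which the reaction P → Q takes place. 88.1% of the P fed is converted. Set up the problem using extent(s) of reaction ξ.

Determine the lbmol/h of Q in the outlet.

P reacted = 0.881 × 768 = 676.6 lbmol/h; ν_P = −1, so ξ = 676.6/1 = 676.6 lbmol/h.
Outlet amounts (n = n₀ + ν ξ):
  P: 768 − 1(676.6) = 91.39
  Q: 0 + 1(676.6) = 676.6

677 lbmol/h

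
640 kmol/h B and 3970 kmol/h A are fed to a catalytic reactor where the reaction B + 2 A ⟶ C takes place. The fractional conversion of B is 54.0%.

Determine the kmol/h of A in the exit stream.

B reacted = 0.54 × 640 = 345.6 kmol/h; ν_B = −1, so ξ = 345.6/1 = 345.6 kmol/h.
Outlet amounts (n = n₀ + ν ξ):
  B: 640 − 1(345.6) = 294.4
  A: 3970 − 2(345.6) = 3279
  C: 0 + 1(345.6) = 345.6

3280 kmol/h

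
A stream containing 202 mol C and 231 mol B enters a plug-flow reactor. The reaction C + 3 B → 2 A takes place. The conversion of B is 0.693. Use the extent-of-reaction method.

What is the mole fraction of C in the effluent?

0.456

B reacted = 0.693 × 231 = 160.1 mol; ν_B = −3, so ξ = 160.1/3 = 53.36 mol.
Outlet amounts (n = n₀ + ν ξ):
  C: 202 − 1(53.36) = 148.6
  B: 231 − 3(53.36) = 70.92
  A: 0 + 2(53.36) = 106.7
Total out = 326.3 mol; y_C = 148.6 / 326.3 = 0.4556.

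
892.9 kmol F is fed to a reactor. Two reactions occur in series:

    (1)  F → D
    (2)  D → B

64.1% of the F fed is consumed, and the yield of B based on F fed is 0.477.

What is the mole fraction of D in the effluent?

0.164

Conversion of F: F consumed = 1ξ₁ = 0.641 × 892.9 → ξ₁ = 572.3 kmol.
Yield of B: 1ξ₂ / 892.9 = 0.477 → ξ₂ = 425.9 kmol.
Outlet amounts (n = n₀ + Σ ν·ξ):
  F: 892.9 − 1(572.3) = 320.6
  D: 0 + 1(572.3) − 1(425.9) = 146.4
  B: 0 + 1(425.9) = 425.9
Total out = 892.9 kmol; y_D = 146.4 / 892.9 = 0.164.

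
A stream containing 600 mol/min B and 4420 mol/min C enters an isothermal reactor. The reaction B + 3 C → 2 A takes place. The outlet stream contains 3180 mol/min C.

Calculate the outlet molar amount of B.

For C: n = n₀ − 3ξ → 3180 = 4420 − 3ξ, giving ξ = 413.3 mol/min.
Outlet amounts (n = n₀ + ν ξ):
  B: 600 − 1(413.3) = 186.7
  C: 4420 − 3(413.3) = 3180
  A: 0 + 2(413.3) = 826.7

187 mol/min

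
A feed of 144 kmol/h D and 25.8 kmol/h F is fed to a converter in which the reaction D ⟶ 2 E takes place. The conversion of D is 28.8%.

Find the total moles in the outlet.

D reacted = 0.288 × 144 = 41.47 kmol/h; ν_D = −1, so ξ = 41.47/1 = 41.47 kmol/h.
Outlet amounts (n = n₀ + ν ξ):
  D: 144 − 1(41.47) = 102.5
  E: 0 + 2(41.47) = 82.94
  F: 25.8 (inert)
Total out = 102.5 + 82.94 + 25.8 = 211.3 kmol/h.

211 kmol/h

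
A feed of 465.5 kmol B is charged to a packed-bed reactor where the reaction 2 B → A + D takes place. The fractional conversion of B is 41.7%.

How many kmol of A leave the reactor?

97.1 kmol

B reacted = 0.417 × 465.5 = 194.1 kmol; ν_B = −2, so ξ = 194.1/2 = 97.06 kmol.
Outlet amounts (n = n₀ + ν ξ):
  B: 465.5 − 2(97.06) = 271.4
  A: 0 + 1(97.06) = 97.06
  D: 0 + 1(97.06) = 97.06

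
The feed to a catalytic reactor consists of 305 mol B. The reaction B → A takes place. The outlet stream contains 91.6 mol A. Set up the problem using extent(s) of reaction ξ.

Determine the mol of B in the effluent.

For A: n = n₀ + 1ξ → 91.6 = 0 + 1ξ, giving ξ = 91.6 mol.
Outlet amounts (n = n₀ + ν ξ):
  B: 305 − 1(91.6) = 213.4
  A: 0 + 1(91.6) = 91.6

213 mol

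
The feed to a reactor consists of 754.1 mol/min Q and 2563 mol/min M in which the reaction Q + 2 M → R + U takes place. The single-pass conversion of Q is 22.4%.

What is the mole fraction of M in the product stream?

Q reacted = 0.224 × 754.1 = 168.9 mol/min; ν_Q = −1, so ξ = 168.9/1 = 168.9 mol/min.
Outlet amounts (n = n₀ + ν ξ):
  Q: 754.1 − 1(168.9) = 585.2
  M: 2563 − 2(168.9) = 2225
  R: 0 + 1(168.9) = 168.9
  U: 0 + 1(168.9) = 168.9
Total out = 3148 mol/min; y_M = 2225 / 3148 = 0.7068.

0.707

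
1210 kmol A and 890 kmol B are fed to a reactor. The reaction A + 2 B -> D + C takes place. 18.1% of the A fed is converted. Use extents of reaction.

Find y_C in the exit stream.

A reacted = 0.181 × 1210 = 219 kmol; ν_A = −1, so ξ = 219/1 = 219 kmol.
Outlet amounts (n = n₀ + ν ξ):
  A: 1210 − 1(219) = 991
  B: 890 − 2(219) = 452
  D: 0 + 1(219) = 219
  C: 0 + 1(219) = 219
Total out = 1881 kmol; y_C = 219 / 1881 = 0.1164.

0.116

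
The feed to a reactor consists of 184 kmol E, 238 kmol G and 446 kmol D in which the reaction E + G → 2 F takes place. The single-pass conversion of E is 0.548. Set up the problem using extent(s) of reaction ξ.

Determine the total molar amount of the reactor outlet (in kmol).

868 kmol

E reacted = 0.548 × 184 = 100.8 kmol; ν_E = −1, so ξ = 100.8/1 = 100.8 kmol.
Outlet amounts (n = n₀ + ν ξ):
  E: 184 − 1(100.8) = 83.17
  G: 238 − 1(100.8) = 137.2
  F: 0 + 2(100.8) = 201.7
  D: 446 (inert)
Total out = 83.17 + 137.2 + 201.7 + 446 = 868 kmol.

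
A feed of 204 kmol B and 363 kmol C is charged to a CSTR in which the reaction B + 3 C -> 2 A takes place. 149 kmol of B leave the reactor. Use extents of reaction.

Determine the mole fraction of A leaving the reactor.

0.241

For B: n = n₀ − 1ξ → 149 = 204 − 1ξ, giving ξ = 55 kmol.
Outlet amounts (n = n₀ + ν ξ):
  B: 204 − 1(55) = 149
  C: 363 − 3(55) = 198
  A: 0 + 2(55) = 110
Total out = 457 kmol; y_A = 110 / 457 = 0.2407.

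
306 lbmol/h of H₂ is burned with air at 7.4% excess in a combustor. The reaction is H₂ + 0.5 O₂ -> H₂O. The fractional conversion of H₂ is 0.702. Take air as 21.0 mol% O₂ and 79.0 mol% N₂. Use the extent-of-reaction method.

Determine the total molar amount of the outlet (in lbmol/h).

981 lbmol/h

Stoichiometric O₂ = 0.5 × 306 = 153 lbmol/h; O₂ fed = 153 × 1.074 = 164.3 lbmol/h.
N₂ fed = 164.3 × 79/21 = 618.2 lbmol/h.
Fuel reacted = 0.702 × 306 → ξ = 214.8 lbmol/h.
Outlet (n = n₀ + ν ξ):
  H₂: 306 − 1(214.8) = 91.19
  O₂: 164.3 − 0.5(214.8) = 56.92
  N₂: 618.2 (inert)
  H₂O: 0 + 1(214.8) = 214.8
Total out = 91.19 + 56.92 + 618.2 + 214.8 = 981.1 lbmol/h.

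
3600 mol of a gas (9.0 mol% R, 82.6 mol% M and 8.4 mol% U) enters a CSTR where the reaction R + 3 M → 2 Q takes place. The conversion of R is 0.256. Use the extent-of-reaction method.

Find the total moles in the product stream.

3430 mol

R reacted = 0.256 × 324 = 82.94 mol; ν_R = −1, so ξ = 82.94/1 = 82.94 mol.
Outlet amounts (n = n₀ + ν ξ):
  R: 324 − 1(82.94) = 241.1
  M: 2974 − 3(82.94) = 2725
  Q: 0 + 2(82.94) = 165.9
  U: 302.4 (inert)
Total out = 241.1 + 2725 + 165.9 + 302.4 = 3434 mol.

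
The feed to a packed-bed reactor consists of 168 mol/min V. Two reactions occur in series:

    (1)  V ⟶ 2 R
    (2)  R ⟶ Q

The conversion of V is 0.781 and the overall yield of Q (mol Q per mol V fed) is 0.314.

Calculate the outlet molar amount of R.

210 mol/min

Conversion of V: V consumed = 1ξ₁ = 0.781 × 168 → ξ₁ = 131.2 mol/min.
Yield of Q: 1ξ₂ / 168 = 0.314 → ξ₂ = 52.75 mol/min.
Outlet amounts (n = n₀ + Σ ν·ξ):
  V: 168 − 1(131.2) = 36.79
  R: 0 + 2(131.2) − 1(52.75) = 209.7
  Q: 0 + 1(52.75) = 52.75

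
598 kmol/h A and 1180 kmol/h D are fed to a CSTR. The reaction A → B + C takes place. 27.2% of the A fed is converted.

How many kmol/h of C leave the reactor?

163 kmol/h

A reacted = 0.272 × 598 = 162.7 kmol/h; ν_A = −1, so ξ = 162.7/1 = 162.7 kmol/h.
Outlet amounts (n = n₀ + ν ξ):
  A: 598 − 1(162.7) = 435.3
  B: 0 + 1(162.7) = 162.7
  C: 0 + 1(162.7) = 162.7
  D: 1180 (inert)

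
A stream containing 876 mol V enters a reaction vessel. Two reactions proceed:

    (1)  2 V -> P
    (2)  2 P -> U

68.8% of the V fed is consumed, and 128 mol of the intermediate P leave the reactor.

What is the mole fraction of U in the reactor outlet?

0.178

Conversion of V: V consumed = 2ξ₁ = 0.688 × 876 → ξ₁ = 301.3 mol.
P balance: n_P = 0 + 1ξ₁ − 2ξ₂ = 128 → ξ₂ = (1·301.3 − 128)/2 = 86.67 mol.
Outlet amounts (n = n₀ + Σ ν·ξ):
  V: 876 − 2(301.3) = 273.3
  P: 0 + 1(301.3) − 2(86.67) = 128
  U: 0 + 1(86.67) = 86.67
Total out = 488 mol; y_U = 86.67 / 488 = 0.1776.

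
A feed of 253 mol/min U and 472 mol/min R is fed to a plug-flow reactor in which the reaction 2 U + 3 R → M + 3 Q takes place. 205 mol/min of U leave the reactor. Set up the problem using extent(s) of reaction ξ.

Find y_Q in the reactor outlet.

For U: n = n₀ − 2ξ → 205 = 253 − 2ξ, giving ξ = 24 mol/min.
Outlet amounts (n = n₀ + ν ξ):
  U: 253 − 2(24) = 205
  R: 472 − 3(24) = 400
  M: 0 + 1(24) = 24
  Q: 0 + 3(24) = 72
Total out = 701 mol/min; y_Q = 72 / 701 = 0.1027.

0.103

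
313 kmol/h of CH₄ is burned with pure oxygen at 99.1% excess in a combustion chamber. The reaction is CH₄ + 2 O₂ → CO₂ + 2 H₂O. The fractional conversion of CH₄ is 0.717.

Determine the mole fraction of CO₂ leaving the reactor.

0.144

Stoichiometric O₂ = 2 × 313 = 626 kmol/h; O₂ fed = 626 × 1.991 = 1246 kmol/h.
Fuel reacted = 0.717 × 313 → ξ = 224.4 kmol/h.
Outlet (n = n₀ + ν ξ):
  CH₄: 313 − 1(224.4) = 88.58
  O₂: 1246 − 2(224.4) = 797.5
  CO₂: 0 + 1(224.4) = 224.4
  H₂O: 0 + 2(224.4) = 448.8
Total out = 1559 kmol/h; y_CO₂ = 224.4 / 1559 = 0.1439.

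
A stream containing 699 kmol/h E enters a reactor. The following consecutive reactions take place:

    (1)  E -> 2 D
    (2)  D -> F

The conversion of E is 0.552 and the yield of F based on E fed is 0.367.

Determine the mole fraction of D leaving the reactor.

Conversion of E: E consumed = 1ξ₁ = 0.552 × 699 → ξ₁ = 385.8 kmol/h.
Yield of F: 1ξ₂ / 699 = 0.367 → ξ₂ = 256.5 kmol/h.
Outlet amounts (n = n₀ + Σ ν·ξ):
  E: 699 − 1(385.8) = 313.2
  D: 0 + 2(385.8) − 1(256.5) = 515.2
  F: 0 + 1(256.5) = 256.5
Total out = 1085 kmol/h; y_D = 515.2 / 1085 = 0.4749.

0.475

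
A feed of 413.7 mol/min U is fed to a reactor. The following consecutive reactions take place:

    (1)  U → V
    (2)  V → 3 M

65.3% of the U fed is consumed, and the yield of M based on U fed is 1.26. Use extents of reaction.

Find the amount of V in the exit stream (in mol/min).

Conversion of U: U consumed = 1ξ₁ = 0.653 × 413.7 → ξ₁ = 270.1 mol/min.
Yield of M: 3ξ₂ / 413.7 = 1.26 → ξ₂ = 173.8 mol/min.
Outlet amounts (n = n₀ + Σ ν·ξ):
  U: 413.7 − 1(270.1) = 143.6
  V: 0 + 1(270.1) − 1(173.8) = 96.39
  M: 0 + 3(173.8) = 521.3

96.4 mol/min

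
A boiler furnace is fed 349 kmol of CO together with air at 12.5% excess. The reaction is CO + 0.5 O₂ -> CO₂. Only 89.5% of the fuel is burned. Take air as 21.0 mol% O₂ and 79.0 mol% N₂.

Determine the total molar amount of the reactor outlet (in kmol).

1130 kmol

Stoichiometric O₂ = 0.5 × 349 = 174.5 kmol; O₂ fed = 174.5 × 1.125 = 196.3 kmol.
N₂ fed = 196.3 × 79/21 = 738.5 kmol.
Fuel reacted = 0.895 × 349 → ξ = 312.4 kmol.
Outlet (n = n₀ + ν ξ):
  CO: 349 − 1(312.4) = 36.64
  O₂: 196.3 − 0.5(312.4) = 40.13
  N₂: 738.5 (inert)
  CO₂: 0 + 1(312.4) = 312.4
Total out = 36.64 + 40.13 + 738.5 + 312.4 = 1128 kmol.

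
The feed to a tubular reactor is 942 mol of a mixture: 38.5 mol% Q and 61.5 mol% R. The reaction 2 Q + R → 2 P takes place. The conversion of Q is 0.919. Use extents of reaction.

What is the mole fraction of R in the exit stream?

0.532

Q reacted = 0.919 × 362.7 = 333.3 mol; ν_Q = −2, so ξ = 333.3/2 = 166.6 mol.
Outlet amounts (n = n₀ + ν ξ):
  Q: 362.7 − 2(166.6) = 29.38
  R: 579.3 − 1(166.6) = 412.7
  P: 0 + 2(166.6) = 333.3
Total out = 775.4 mol; y_R = 412.7 / 775.4 = 0.5323.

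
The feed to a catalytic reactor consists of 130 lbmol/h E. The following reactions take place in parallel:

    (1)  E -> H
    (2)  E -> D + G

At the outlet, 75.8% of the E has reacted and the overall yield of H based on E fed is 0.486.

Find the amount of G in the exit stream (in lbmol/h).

Yield of H: 1ξ₁ / 130 = 0.486 → ξ₁ = 63.18 lbmol/h.
Conversion of E: 1ξ₁ + 1ξ₂ = 0.758 × 130 = 98.54 → ξ₂ = 35.36 lbmol/h.
Outlet amounts (n = n₀ + Σ ν·ξ):
  E: 130 − 1(63.18) − 1(35.36) = 31.46
  H: 0 + 1(63.18) = 63.18
  D: 0 + 1(35.36) = 35.36
  G: 0 + 1(35.36) = 35.36

35.4 lbmol/h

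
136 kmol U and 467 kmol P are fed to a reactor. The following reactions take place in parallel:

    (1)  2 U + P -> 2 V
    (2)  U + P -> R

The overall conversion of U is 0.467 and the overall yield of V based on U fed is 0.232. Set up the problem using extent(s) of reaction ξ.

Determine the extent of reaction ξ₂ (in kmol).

Yield of V: 2ξ₁ / 136 = 0.232 → ξ₁ = 15.78 kmol.
Conversion of U: 2ξ₁ + 1ξ₂ = 0.467 × 136 = 63.51 → ξ₂ = 31.96 kmol.
Outlet amounts (n = n₀ + Σ ν·ξ):
  U: 136 − 2(15.78) − 1(31.96) = 72.49
  P: 467 − 1(15.78) − 1(31.96) = 419.3
  V: 0 + 2(15.78) = 31.55
  R: 0 + 1(31.96) = 31.96

ξ₂ = 32 kmol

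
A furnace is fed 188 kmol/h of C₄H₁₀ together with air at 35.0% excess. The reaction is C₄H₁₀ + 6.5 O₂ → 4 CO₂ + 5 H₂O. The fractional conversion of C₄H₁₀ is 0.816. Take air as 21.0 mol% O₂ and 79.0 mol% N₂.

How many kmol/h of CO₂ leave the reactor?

Stoichiometric O₂ = 6.5 × 188 = 1222 kmol/h; O₂ fed = 1222 × 1.350 = 1650 kmol/h.
N₂ fed = 1650 × 79/21 = 6206 kmol/h.
Fuel reacted = 0.816 × 188 → ξ = 153.4 kmol/h.
Outlet (n = n₀ + ν ξ):
  C₄H₁₀: 188 − 1(153.4) = 34.59
  O₂: 1650 − 6.5(153.4) = 652.5
  N₂: 6206 (inert)
  CO₂: 0 + 4(153.4) = 613.6
  H₂O: 0 + 5(153.4) = 767

614 kmol/h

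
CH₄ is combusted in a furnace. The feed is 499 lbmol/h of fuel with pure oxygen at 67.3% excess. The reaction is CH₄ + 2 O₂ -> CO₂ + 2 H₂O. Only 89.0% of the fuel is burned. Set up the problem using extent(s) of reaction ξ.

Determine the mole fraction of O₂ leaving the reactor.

0.36

Stoichiometric O₂ = 2 × 499 = 998 lbmol/h; O₂ fed = 998 × 1.673 = 1670 lbmol/h.
Fuel reacted = 0.89 × 499 → ξ = 444.1 lbmol/h.
Outlet (n = n₀ + ν ξ):
  CH₄: 499 − 1(444.1) = 54.89
  O₂: 1670 − 2(444.1) = 781.4
  CO₂: 0 + 1(444.1) = 444.1
  H₂O: 0 + 2(444.1) = 888.2
Total out = 2169 lbmol/h; y_O₂ = 781.4 / 2169 = 0.3603.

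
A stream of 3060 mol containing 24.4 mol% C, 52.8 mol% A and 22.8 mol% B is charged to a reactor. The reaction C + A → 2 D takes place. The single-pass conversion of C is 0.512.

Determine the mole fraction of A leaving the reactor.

C reacted = 0.512 × 746.6 = 382.3 mol; ν_C = −1, so ξ = 382.3/1 = 382.3 mol.
Outlet amounts (n = n₀ + ν ξ):
  C: 746.6 − 1(382.3) = 364.4
  A: 1616 − 1(382.3) = 1233
  D: 0 + 2(382.3) = 764.6
  B: 697.7 (inert)
Total out = 3060 mol; y_A = 1233 / 3060 = 0.4031.

0.403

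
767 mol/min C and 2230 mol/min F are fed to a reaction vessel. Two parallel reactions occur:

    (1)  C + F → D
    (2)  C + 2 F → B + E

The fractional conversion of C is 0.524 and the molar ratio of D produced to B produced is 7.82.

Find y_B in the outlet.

0.0176

Conversion of C: C consumed = 0.524 × 767 = 401.9 mol/min = 1ξ₁ + 1ξ₂.
Selectivity: 1ξ₁ / (1ξ₂) = 7.82 → ξ₁ = 7.82 ξ₂.
Substitute: (1·7.82 + 1) ξ₂ = 401.9 → ξ₂ = 45.57 mol/min, ξ₁ = 356.3 mol/min.
Outlet amounts (n = n₀ + Σ ν·ξ):
  C: 767 − 1(356.3) − 1(45.57) = 365.1
  F: 2230 − 1(356.3) − 2(45.57) = 1783
  D: 0 + 1(356.3) = 356.3
  B: 0 + 1(45.57) = 45.57
  E: 0 + 1(45.57) = 45.57
Total out = 2595 mol/min; y_B = 45.57 / 2595 = 0.01756.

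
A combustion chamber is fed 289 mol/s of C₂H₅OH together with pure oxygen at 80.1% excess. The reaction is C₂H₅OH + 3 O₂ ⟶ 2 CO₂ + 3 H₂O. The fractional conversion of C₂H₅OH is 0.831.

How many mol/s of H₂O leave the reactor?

Stoichiometric O₂ = 3 × 289 = 867 mol/s; O₂ fed = 867 × 1.801 = 1561 mol/s.
Fuel reacted = 0.831 × 289 → ξ = 240.2 mol/s.
Outlet (n = n₀ + ν ξ):
  C₂H₅OH: 289 − 1(240.2) = 48.84
  O₂: 1561 − 3(240.2) = 841
  CO₂: 0 + 2(240.2) = 480.3
  H₂O: 0 + 3(240.2) = 720.5

720 mol/s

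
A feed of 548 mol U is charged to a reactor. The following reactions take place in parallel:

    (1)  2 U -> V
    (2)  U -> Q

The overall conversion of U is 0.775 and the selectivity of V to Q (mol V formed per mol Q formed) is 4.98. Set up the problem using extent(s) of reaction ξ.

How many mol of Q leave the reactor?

38.7 mol

Conversion of U: U consumed = 0.775 × 548 = 424.7 mol = 2ξ₁ + 1ξ₂.
Selectivity: 1ξ₁ / (1ξ₂) = 4.98 → ξ₁ = 4.98 ξ₂.
Substitute: (2·4.98 + 1) ξ₂ = 424.7 → ξ₂ = 38.75 mol, ξ₁ = 193 mol.
Outlet amounts (n = n₀ + Σ ν·ξ):
  U: 548 − 2(193) − 1(38.75) = 123.3
  V: 0 + 1(193) = 193
  Q: 0 + 1(38.75) = 38.75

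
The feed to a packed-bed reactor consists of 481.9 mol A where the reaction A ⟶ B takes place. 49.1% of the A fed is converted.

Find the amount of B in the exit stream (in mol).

A reacted = 0.491 × 481.9 = 236.6 mol; ν_A = −1, so ξ = 236.6/1 = 236.6 mol.
Outlet amounts (n = n₀ + ν ξ):
  A: 481.9 − 1(236.6) = 245.3
  B: 0 + 1(236.6) = 236.6

237 mol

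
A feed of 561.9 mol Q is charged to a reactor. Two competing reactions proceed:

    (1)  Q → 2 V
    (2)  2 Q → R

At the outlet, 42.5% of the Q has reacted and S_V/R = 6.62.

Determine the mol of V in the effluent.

298 mol

Conversion of Q: Q consumed = 0.425 × 561.9 = 238.8 mol = 1ξ₁ + 2ξ₂.
Selectivity: 2ξ₁ / (1ξ₂) = 6.62 → ξ₁ = 3.31 ξ₂.
Substitute: (1·3.31 + 2) ξ₂ = 238.8 → ξ₂ = 44.97 mol, ξ₁ = 148.9 mol.
Outlet amounts (n = n₀ + Σ ν·ξ):
  Q: 561.9 − 1(148.9) − 2(44.97) = 323.1
  V: 0 + 2(148.9) = 297.7
  R: 0 + 1(44.97) = 44.97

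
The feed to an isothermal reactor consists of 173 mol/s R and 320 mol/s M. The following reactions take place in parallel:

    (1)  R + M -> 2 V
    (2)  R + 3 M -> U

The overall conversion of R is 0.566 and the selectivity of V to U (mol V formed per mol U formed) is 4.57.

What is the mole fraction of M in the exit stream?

0.403

Conversion of R: R consumed = 0.566 × 173 = 97.92 mol/s = 1ξ₁ + 1ξ₂.
Selectivity: 2ξ₁ / (1ξ₂) = 4.57 → ξ₁ = 2.285 ξ₂.
Substitute: (1·2.285 + 1) ξ₂ = 97.92 → ξ₂ = 29.81 mol/s, ξ₁ = 68.11 mol/s.
Outlet amounts (n = n₀ + Σ ν·ξ):
  R: 173 − 1(68.11) − 1(29.81) = 75.08
  M: 320 − 1(68.11) − 3(29.81) = 162.5
  V: 0 + 2(68.11) = 136.2
  U: 0 + 1(29.81) = 29.81
Total out = 403.6 mol/s; y_M = 162.5 / 403.6 = 0.4026.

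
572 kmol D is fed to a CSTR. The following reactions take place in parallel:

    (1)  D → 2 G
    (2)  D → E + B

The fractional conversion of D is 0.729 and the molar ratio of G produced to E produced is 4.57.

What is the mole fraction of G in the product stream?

0.587

Conversion of D: D consumed = 0.729 × 572 = 417 kmol = 1ξ₁ + 1ξ₂.
Selectivity: 2ξ₁ / (1ξ₂) = 4.57 → ξ₁ = 2.285 ξ₂.
Substitute: (1·2.285 + 1) ξ₂ = 417 → ξ₂ = 126.9 kmol, ξ₁ = 290.1 kmol.
Outlet amounts (n = n₀ + Σ ν·ξ):
  D: 572 − 1(290.1) − 1(126.9) = 155
  G: 0 + 2(290.1) = 580.1
  E: 0 + 1(126.9) = 126.9
  B: 0 + 1(126.9) = 126.9
Total out = 989 kmol; y_G = 580.1 / 989 = 0.5866.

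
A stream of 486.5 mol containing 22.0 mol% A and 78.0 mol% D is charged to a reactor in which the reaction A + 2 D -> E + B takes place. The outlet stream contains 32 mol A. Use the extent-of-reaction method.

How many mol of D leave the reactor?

For A: n = n₀ − 1ξ → 32 = 107 − 1ξ, giving ξ = 75.03 mol.
Outlet amounts (n = n₀ + ν ξ):
  A: 107 − 1(75.03) = 32
  D: 379.5 − 2(75.03) = 229.4
  E: 0 + 1(75.03) = 75.03
  B: 0 + 1(75.03) = 75.03

229 mol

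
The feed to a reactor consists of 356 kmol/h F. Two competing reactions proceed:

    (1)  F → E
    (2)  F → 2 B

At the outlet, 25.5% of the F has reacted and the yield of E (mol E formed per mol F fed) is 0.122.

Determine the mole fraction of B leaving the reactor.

0.235

Yield of E: 1ξ₁ / 356 = 0.122 → ξ₁ = 43.43 kmol/h.
Conversion of F: 1ξ₁ + 1ξ₂ = 0.255 × 356 = 90.78 → ξ₂ = 47.35 kmol/h.
Outlet amounts (n = n₀ + Σ ν·ξ):
  F: 356 − 1(43.43) − 1(47.35) = 265.2
  E: 0 + 1(43.43) = 43.43
  B: 0 + 2(47.35) = 94.7
Total out = 403.3 kmol/h; y_B = 94.7 / 403.3 = 0.2348.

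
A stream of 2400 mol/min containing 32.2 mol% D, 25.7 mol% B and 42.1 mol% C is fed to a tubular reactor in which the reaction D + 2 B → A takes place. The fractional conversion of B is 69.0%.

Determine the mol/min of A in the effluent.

B reacted = 0.69 × 616.8 = 425.6 mol/min; ν_B = −2, so ξ = 425.6/2 = 212.8 mol/min.
Outlet amounts (n = n₀ + ν ξ):
  D: 772.8 − 1(212.8) = 560
  B: 616.8 − 2(212.8) = 191.2
  A: 0 + 1(212.8) = 212.8
  C: 1010 (inert)

213 mol/min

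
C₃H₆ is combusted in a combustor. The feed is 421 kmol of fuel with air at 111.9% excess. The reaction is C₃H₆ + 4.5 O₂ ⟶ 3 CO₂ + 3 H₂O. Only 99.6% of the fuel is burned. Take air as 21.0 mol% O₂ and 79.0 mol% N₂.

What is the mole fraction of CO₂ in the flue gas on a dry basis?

Stoichiometric O₂ = 4.5 × 421 = 1894 kmol; O₂ fed = 1894 × 2.119 = 4014 kmol.
N₂ fed = 4014 × 79/21 = 15100 kmol.
Fuel reacted = 0.996 × 421 → ξ = 419.3 kmol.
Outlet (n = n₀ + ν ξ):
  C₃H₆: 421 − 1(419.3) = 1.684
  O₂: 4014 − 4.5(419.3) = 2128
  N₂: 15100 (inert)
  CO₂: 0 + 3(419.3) = 1258
  H₂O: 0 + 3(419.3) = 1258
Dry total = 18490 kmol; y_CO₂ (dry) = 1258 / 18490 = 0.06804.

0.068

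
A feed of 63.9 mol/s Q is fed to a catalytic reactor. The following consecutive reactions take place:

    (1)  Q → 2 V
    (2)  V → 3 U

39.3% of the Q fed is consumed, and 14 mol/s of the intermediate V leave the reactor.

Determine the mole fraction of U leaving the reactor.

0.673

Conversion of Q: Q consumed = 1ξ₁ = 0.393 × 63.9 → ξ₁ = 25.11 mol/s.
V balance: n_V = 0 + 2ξ₁ − 1ξ₂ = 14 → ξ₂ = (2·25.11 − 14)/1 = 36.23 mol/s.
Outlet amounts (n = n₀ + Σ ν·ξ):
  Q: 63.9 − 1(25.11) = 38.79
  V: 0 + 2(25.11) − 1(36.23) = 14
  U: 0 + 3(36.23) = 108.7
Total out = 161.5 mol/s; y_U = 108.7 / 161.5 = 0.6731.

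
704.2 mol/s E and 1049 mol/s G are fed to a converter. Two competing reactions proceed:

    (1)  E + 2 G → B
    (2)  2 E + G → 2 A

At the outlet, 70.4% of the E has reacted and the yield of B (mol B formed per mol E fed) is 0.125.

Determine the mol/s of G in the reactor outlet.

Yield of B: 1ξ₁ / 704.2 = 0.125 → ξ₁ = 88.03 mol/s.
Conversion of E: 1ξ₁ + 2ξ₂ = 0.704 × 704.2 = 495.8 → ξ₂ = 203.9 mol/s.
Outlet amounts (n = n₀ + Σ ν·ξ):
  E: 704.2 − 1(88.03) − 2(203.9) = 208.4
  G: 1049 − 2(88.03) − 1(203.9) = 669.1
  B: 0 + 1(88.03) = 88.03
  A: 0 + 2(203.9) = 407.7

669 mol/s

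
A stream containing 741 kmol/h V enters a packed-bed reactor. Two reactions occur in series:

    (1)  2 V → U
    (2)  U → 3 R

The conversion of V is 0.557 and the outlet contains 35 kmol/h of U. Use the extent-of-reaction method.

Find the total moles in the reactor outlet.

Conversion of V: V consumed = 2ξ₁ = 0.557 × 741 → ξ₁ = 206.4 kmol/h.
U balance: n_U = 0 + 1ξ₁ − 1ξ₂ = 35 → ξ₂ = (1·206.4 − 35)/1 = 171.4 kmol/h.
Outlet amounts (n = n₀ + Σ ν·ξ):
  V: 741 − 2(206.4) = 328.3
  U: 0 + 1(206.4) − 1(171.4) = 35
  R: 0 + 3(171.4) = 514.1
Total out = 328.3 + 35 + 514.1 = 877.4 kmol/h.

877 kmol/h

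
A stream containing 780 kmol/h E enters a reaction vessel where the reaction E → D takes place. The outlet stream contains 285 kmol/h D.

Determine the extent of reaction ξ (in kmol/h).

ξ = 285 kmol/h

For D: n = n₀ + 1ξ → 285 = 0 + 1ξ, giving ξ = 285 kmol/h.
Outlet amounts (n = n₀ + ν ξ):
  E: 780 − 1(285) = 495
  D: 0 + 1(285) = 285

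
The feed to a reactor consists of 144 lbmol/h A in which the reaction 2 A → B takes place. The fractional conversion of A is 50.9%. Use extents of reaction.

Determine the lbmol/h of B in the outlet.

36.6 lbmol/h

A reacted = 0.509 × 144 = 73.3 lbmol/h; ν_A = −2, so ξ = 73.3/2 = 36.65 lbmol/h.
Outlet amounts (n = n₀ + ν ξ):
  A: 144 − 2(36.65) = 70.7
  B: 0 + 1(36.65) = 36.65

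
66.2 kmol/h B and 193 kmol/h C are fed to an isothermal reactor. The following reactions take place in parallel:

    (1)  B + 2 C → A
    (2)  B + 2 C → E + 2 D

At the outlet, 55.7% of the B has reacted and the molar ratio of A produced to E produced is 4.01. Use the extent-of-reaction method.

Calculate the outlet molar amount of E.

Conversion of B: B consumed = 0.557 × 66.2 = 36.87 kmol/h = 1ξ₁ + 1ξ₂.
Selectivity: 1ξ₁ / (1ξ₂) = 4.01 → ξ₁ = 4.01 ξ₂.
Substitute: (1·4.01 + 1) ξ₂ = 36.87 → ξ₂ = 7.36 kmol/h, ξ₁ = 29.51 kmol/h.
Outlet amounts (n = n₀ + Σ ν·ξ):
  B: 66.2 − 1(29.51) − 1(7.36) = 29.33
  C: 193 − 2(29.51) − 2(7.36) = 119.3
  A: 0 + 1(29.51) = 29.51
  E: 0 + 1(7.36) = 7.36
  D: 0 + 2(7.36) = 14.72

7.36 kmol/h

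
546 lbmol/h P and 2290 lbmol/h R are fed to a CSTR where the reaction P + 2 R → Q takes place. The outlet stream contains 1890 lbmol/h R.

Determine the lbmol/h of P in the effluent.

346 lbmol/h

For R: n = n₀ − 2ξ → 1890 = 2290 − 2ξ, giving ξ = 200 lbmol/h.
Outlet amounts (n = n₀ + ν ξ):
  P: 546 − 1(200) = 346
  R: 2290 − 2(200) = 1890
  Q: 0 + 1(200) = 200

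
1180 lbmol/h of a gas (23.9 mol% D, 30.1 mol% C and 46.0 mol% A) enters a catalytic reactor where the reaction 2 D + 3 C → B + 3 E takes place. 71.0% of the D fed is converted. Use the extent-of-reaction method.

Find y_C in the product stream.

D reacted = 0.71 × 282 = 200.2 lbmol/h; ν_D = −2, so ξ = 200.2/2 = 100.1 lbmol/h.
Outlet amounts (n = n₀ + ν ξ):
  D: 282 − 2(100.1) = 81.79
  C: 355.2 − 3(100.1) = 54.83
  B: 0 + 1(100.1) = 100.1
  E: 0 + 3(100.1) = 300.4
  A: 542.8 (inert)
Total out = 1080 lbmol/h; y_C = 54.83 / 1080 = 0.05077.

0.0508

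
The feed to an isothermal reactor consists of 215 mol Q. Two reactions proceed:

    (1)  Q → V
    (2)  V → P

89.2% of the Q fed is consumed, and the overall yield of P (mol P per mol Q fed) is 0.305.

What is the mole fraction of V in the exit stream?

Conversion of Q: Q consumed = 1ξ₁ = 0.892 × 215 → ξ₁ = 191.8 mol.
Yield of P: 1ξ₂ / 215 = 0.305 → ξ₂ = 65.58 mol.
Outlet amounts (n = n₀ + Σ ν·ξ):
  Q: 215 − 1(191.8) = 23.22
  V: 0 + 1(191.8) − 1(65.58) = 126.2
  P: 0 + 1(65.58) = 65.58
Total out = 215 mol; y_V = 126.2 / 215 = 0.587.

0.587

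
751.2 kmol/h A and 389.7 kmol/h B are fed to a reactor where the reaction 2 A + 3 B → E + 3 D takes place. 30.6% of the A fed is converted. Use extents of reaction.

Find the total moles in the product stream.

1030 kmol/h

A reacted = 0.306 × 751.2 = 229.9 kmol/h; ν_A = −2, so ξ = 229.9/2 = 114.9 kmol/h.
Outlet amounts (n = n₀ + ν ξ):
  A: 751.2 − 2(114.9) = 521.3
  B: 389.7 − 3(114.9) = 44.9
  E: 0 + 1(114.9) = 114.9
  D: 0 + 3(114.9) = 344.8
Total out = 521.3 + 44.9 + 114.9 + 344.8 = 1026 kmol/h.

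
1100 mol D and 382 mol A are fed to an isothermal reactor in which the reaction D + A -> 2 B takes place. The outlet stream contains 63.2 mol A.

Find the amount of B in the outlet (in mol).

For A: n = n₀ − 1ξ → 63.2 = 382 − 1ξ, giving ξ = 318.8 mol.
Outlet amounts (n = n₀ + ν ξ):
  D: 1100 − 1(318.8) = 781.2
  A: 382 − 1(318.8) = 63.2
  B: 0 + 2(318.8) = 637.6

638 mol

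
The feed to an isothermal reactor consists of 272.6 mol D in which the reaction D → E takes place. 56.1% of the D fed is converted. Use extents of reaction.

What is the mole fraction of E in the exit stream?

D reacted = 0.561 × 272.6 = 152.9 mol; ν_D = −1, so ξ = 152.9/1 = 152.9 mol.
Outlet amounts (n = n₀ + ν ξ):
  D: 272.6 − 1(152.9) = 119.7
  E: 0 + 1(152.9) = 152.9
Total out = 272.6 mol; y_E = 152.9 / 272.6 = 0.561.

0.561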